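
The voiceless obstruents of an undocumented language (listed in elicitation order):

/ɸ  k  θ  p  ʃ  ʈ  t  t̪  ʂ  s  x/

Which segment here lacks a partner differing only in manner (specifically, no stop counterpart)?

/ʃ/

Bilabial: /p/ ~ /ɸ/
Dental: /t̪/ ~ /θ/
Alveolar: /t/ ~ /s/
Retroflex: /ʈ/ ~ /ʂ/
Velar: /k/ ~ /x/
Postalveolar: only /ʃ/ (fricative); no stop partner.
So /ʃ/ is the unpaired segment.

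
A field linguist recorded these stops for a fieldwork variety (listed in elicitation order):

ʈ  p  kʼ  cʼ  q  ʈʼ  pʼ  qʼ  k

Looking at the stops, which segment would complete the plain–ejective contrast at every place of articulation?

/c/

Plain: /p/ (bilabial), /ʈ/ (retroflex), /k/ (velar), /q/ (uvular).
Ejective: /pʼ/ (bilabial), /ʈʼ/ (retroflex), /cʼ/ (palatal), /kʼ/ (velar), /qʼ/ (uvular).
The palatal row has no plain member, so the gap is the plain palatal stop /c/.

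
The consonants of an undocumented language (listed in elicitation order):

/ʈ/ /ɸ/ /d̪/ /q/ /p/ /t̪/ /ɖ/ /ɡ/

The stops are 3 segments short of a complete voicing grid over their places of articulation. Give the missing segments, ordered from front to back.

/b/, /k/, /ɢ/

bilabial: voiceless /p/, voiced —.
dental: voiceless /t̪/, voiced /d̪/.
retroflex: voiceless /ʈ/, voiced /ɖ/.
velar: voiceless —, voiced /ɡ/.
uvular: voiceless /q/, voiced —.
Gaps, from front to back: bilabial lacks voiced (/b/); velar lacks voiceless (/k/); uvular lacks voiced (/ɢ/).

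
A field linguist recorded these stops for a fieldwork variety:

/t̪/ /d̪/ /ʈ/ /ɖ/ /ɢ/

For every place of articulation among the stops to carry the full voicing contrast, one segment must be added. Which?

place of articulation  voiceless  voiced  
dental            t̪        d̪      
retroflex         ʈ         ɖ       
uvular            —         ɢ       
The uvular row has no voiceless member, so the gap is the voiceless uvular stop /q/.

/q/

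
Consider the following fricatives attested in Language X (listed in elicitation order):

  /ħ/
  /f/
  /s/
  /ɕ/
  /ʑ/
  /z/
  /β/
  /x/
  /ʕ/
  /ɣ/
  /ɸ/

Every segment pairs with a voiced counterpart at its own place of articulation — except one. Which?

/f/

Bilabial: /ɸ/ ~ /β/
Alveolar: /s/ ~ /z/
Alveolo-palatal: /ɕ/ ~ /ʑ/
Velar: /x/ ~ /ɣ/
Pharyngeal: /ħ/ ~ /ʕ/
Labiodental: only /f/ (voiceless); no voiced partner.
So /f/ is the unpaired segment.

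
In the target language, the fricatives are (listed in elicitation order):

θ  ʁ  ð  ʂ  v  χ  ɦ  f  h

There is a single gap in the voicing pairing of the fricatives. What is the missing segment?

place of articulation  voiceless  voiced  
labiodental       f         v       
dental            θ         ð       
retroflex         ʂ         —       
uvular            χ         ʁ       
glottal           h         ɦ       
The retroflex row has no voiced member, so the gap is the voiced retroflex fricative /ʐ/.

/ʐ/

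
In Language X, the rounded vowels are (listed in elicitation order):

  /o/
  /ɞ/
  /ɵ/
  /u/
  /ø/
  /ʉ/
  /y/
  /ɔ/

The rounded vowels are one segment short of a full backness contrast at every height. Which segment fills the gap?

height            front     central   back    
high              y         ʉ         u       
high-mid          ø         ɵ         o       
low-mid           —         ɞ         ɔ       
The low-mid row has no front member, so the gap is the low-mid front rounded vowel /œ/.

/œ/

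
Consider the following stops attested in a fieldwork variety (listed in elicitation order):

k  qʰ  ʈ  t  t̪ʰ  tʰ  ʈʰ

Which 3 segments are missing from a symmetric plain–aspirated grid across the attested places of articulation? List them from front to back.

/t̪/, /kʰ/, /q/

place of articulation  plain     aspirated
dental            —         t̪ʰ     
alveolar          t         tʰ      
retroflex         ʈ         ʈʰ      
velar             k         —       
uvular            —         qʰ      
Gaps, from front to back: dental lacks plain (/t̪/); velar lacks aspirated (/kʰ/); uvular lacks plain (/q/).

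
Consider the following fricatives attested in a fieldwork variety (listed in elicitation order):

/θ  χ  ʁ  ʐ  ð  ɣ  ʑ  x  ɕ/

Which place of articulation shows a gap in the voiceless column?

place of articulation  voiceless  voiced  
dental            θ         ð       
retroflex         —         ʐ       
alveolo-palatal   ɕ         ʑ       
velar             x         ɣ       
uvular            χ         ʁ       
Every place of articulation has a voiceless member except retroflex, where /ʂ/ would be expected.

retroflex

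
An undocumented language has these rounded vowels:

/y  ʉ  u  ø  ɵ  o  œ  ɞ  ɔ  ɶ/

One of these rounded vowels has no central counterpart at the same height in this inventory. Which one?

High: /y/ ~ /ʉ/ ~ /u/
High-mid: /ø/ ~ /ɵ/ ~ /o/
Low-mid: /œ/ ~ /ɞ/ ~ /ɔ/
Low: only /ɶ/ (front); no central partner.
So /ɶ/ is the unpaired segment.

/ɶ/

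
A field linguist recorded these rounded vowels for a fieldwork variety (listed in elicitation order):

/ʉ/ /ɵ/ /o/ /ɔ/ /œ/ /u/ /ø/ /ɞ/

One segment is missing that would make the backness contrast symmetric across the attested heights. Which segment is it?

height            front     central   back    
high              —         ʉ         u       
high-mid          ø         ɵ         o       
low-mid           œ         ɞ         ɔ       
The high row has no front member, so the gap is the high front rounded vowel /y/.

/y/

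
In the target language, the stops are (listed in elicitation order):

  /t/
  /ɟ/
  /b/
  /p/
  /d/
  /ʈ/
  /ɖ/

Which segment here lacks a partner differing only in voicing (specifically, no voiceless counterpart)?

Bilabial: /p/ ~ /b/
Alveolar: /t/ ~ /d/
Retroflex: /ʈ/ ~ /ɖ/
Palatal: only /ɟ/ (voiced); no voiceless partner.
So /ɟ/ is the unpaired segment.

/ɟ/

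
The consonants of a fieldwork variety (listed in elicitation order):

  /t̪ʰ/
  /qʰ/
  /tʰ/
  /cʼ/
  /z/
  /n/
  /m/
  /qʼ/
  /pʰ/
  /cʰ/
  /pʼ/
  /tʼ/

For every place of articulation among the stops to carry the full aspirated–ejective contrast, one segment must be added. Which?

/t̪ʼ/

bilabial: aspirated /pʰ/, ejective /pʼ/.
dental: aspirated /t̪ʰ/, ejective —.
alveolar: aspirated /tʰ/, ejective /tʼ/.
palatal: aspirated /cʰ/, ejective /cʼ/.
uvular: aspirated /qʰ/, ejective /qʼ/.
The dental row has no ejective member, so the gap is the ejective dental stop /t̪ʼ/.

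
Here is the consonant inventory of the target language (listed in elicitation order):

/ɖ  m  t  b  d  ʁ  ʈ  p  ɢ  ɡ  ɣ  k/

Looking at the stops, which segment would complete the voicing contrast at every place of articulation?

/q/

bilabial: voiceless /p/, voiced /b/.
alveolar: voiceless /t/, voiced /d/.
retroflex: voiceless /ʈ/, voiced /ɖ/.
velar: voiceless /k/, voiced /ɡ/.
uvular: voiceless —, voiced /ɢ/.
The uvular row has no voiceless member, so the gap is the voiceless uvular stop /q/.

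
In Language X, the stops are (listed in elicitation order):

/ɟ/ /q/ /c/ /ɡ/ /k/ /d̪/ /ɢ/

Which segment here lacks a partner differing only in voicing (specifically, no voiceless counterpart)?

Palatal: /c/ ~ /ɟ/
Velar: /k/ ~ /ɡ/
Uvular: /q/ ~ /ɢ/
Dental: only /d̪/ (voiced); no voiceless partner.
So /d̪/ is the unpaired segment.

/d̪/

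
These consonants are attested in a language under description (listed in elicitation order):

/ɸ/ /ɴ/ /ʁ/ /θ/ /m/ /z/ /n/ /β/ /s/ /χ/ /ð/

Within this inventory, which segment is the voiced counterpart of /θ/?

/θ/ is a voiceless dental fricative.
The voiced counterpart is a voiced dental fricative — in this inventory, /ð/.

/ð/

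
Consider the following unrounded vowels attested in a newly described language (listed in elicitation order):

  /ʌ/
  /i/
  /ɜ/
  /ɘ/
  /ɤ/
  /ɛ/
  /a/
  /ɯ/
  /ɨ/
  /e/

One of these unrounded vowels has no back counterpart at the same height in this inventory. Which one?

/a/

High: /i/ ~ /ɨ/ ~ /ɯ/
High-mid: /e/ ~ /ɘ/ ~ /ɤ/
Low-mid: /ɛ/ ~ /ɜ/ ~ /ʌ/
Low: only /a/ (front); no back partner.
So /a/ is the unpaired segment.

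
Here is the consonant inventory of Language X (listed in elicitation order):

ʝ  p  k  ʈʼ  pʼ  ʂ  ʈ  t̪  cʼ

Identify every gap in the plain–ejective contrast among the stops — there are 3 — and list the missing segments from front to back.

/t̪ʼ/, /c/, /kʼ/

place of articulation  plain     ejective
bilabial          p         pʼ      
dental            t̪        —       
retroflex         ʈ         ʈʼ      
palatal           —         cʼ      
velar             k         —       
Gaps, from front to back: dental lacks ejective (/t̪ʼ/); palatal lacks plain (/c/); velar lacks ejective (/kʼ/).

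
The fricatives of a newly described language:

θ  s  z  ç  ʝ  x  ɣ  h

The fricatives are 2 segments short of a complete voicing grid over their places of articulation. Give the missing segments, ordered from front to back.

/ð/, /ɦ/

dental: voiceless /θ/, voiced —.
alveolar: voiceless /s/, voiced /z/.
palatal: voiceless /ç/, voiced /ʝ/.
velar: voiceless /x/, voiced /ɣ/.
glottal: voiceless /h/, voiced —.
Gaps, from front to back: dental lacks voiced (/ð/); glottal lacks voiced (/ɦ/).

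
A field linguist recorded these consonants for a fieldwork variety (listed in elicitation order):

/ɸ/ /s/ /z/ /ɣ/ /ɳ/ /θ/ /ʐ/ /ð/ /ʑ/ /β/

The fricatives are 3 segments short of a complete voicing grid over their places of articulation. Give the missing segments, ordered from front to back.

bilabial: voiceless /ɸ/, voiced /β/.
dental: voiceless /θ/, voiced /ð/.
alveolar: voiceless /s/, voiced /z/.
retroflex: voiceless —, voiced /ʐ/.
alveolo-palatal: voiceless —, voiced /ʑ/.
velar: voiceless —, voiced /ɣ/.
Gaps, from front to back: retroflex lacks voiceless (/ʂ/); alveolo-palatal lacks voiceless (/ɕ/); velar lacks voiceless (/x/).

/ʂ/, /ɕ/, /x/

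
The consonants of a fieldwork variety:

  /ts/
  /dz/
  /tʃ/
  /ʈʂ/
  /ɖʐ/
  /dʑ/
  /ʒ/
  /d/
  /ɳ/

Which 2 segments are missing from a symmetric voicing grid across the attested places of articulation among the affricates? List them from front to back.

alveolar: voiceless /ts/, voiced /dz/.
postalveolar: voiceless /tʃ/, voiced —.
retroflex: voiceless /ʈʂ/, voiced /ɖʐ/.
alveolo-palatal: voiceless —, voiced /dʑ/.
Gaps, from front to back: postalveolar lacks voiced (/dʒ/); alveolo-palatal lacks voiceless (/tɕ/).

/dʒ/, /tɕ/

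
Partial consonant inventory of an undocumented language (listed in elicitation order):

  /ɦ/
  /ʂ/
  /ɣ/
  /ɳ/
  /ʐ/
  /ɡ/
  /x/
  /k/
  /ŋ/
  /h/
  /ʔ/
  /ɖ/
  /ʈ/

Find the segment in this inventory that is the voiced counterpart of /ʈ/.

/ʈ/ is a voiceless retroflex stop.
The voiced counterpart is a voiced retroflex stop — in this inventory, /ɖ/.

/ɖ/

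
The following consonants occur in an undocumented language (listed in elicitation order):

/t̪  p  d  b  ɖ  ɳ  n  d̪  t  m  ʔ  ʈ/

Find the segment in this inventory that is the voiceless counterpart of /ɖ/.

/ɖ/ is a voiced retroflex stop.
The voiceless counterpart is a voiceless retroflex stop — in this inventory, /ʈ/.

/ʈ/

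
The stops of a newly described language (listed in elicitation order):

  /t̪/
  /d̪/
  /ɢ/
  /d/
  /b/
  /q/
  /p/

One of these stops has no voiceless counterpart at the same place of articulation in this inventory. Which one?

Bilabial: /p/ ~ /b/
Dental: /t̪/ ~ /d̪/
Uvular: /q/ ~ /ɢ/
Alveolar: only /d/ (voiced); no voiceless partner.
So /d/ is the unpaired segment.

/d/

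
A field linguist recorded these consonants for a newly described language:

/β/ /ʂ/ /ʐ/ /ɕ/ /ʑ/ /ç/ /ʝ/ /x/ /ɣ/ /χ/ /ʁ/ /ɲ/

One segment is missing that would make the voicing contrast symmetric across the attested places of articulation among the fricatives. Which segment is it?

/ɸ/

bilabial: voiceless —, voiced /β/.
retroflex: voiceless /ʂ/, voiced /ʐ/.
alveolo-palatal: voiceless /ɕ/, voiced /ʑ/.
palatal: voiceless /ç/, voiced /ʝ/.
velar: voiceless /x/, voiced /ɣ/.
uvular: voiceless /χ/, voiced /ʁ/.
The bilabial row has no voiceless member, so the gap is the voiceless bilabial fricative /ɸ/.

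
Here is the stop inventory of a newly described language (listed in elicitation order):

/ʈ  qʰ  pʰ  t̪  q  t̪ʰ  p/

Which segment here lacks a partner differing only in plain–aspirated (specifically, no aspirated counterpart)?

/ʈ/

Bilabial: /p/ ~ /pʰ/
Dental: /t̪/ ~ /t̪ʰ/
Uvular: /q/ ~ /qʰ/
Retroflex: only /ʈ/ (plain); no aspirated partner.
So /ʈ/ is the unpaired segment.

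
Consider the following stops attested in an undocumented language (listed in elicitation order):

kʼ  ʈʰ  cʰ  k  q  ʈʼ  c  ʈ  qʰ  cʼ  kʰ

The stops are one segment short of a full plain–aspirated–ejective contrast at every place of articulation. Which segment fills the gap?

Plain: /ʈ/ (retroflex), /c/ (palatal), /k/ (velar), /q/ (uvular).
Aspirated: /ʈʰ/ (retroflex), /cʰ/ (palatal), /kʰ/ (velar), /qʰ/ (uvular).
Ejective: /ʈʼ/ (retroflex), /cʼ/ (palatal), /kʼ/ (velar).
The uvular row has no ejective member, so the gap is the ejective uvular stop /qʼ/.

/qʼ/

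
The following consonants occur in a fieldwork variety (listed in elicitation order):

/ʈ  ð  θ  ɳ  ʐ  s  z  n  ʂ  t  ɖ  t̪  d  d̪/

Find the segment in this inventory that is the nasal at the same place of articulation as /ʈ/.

/ʈ/ is a voiceless retroflex stop.
The nasal at the same place is a retroflex nasal — in this inventory, /ɳ/.

/ɳ/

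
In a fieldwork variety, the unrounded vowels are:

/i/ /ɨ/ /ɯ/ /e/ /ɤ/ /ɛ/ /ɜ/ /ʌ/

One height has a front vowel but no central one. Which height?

high: front /i/, central /ɨ/, back /ɯ/.
high-mid: front /e/, central —, back /ɤ/.
low-mid: front /ɛ/, central /ɜ/, back /ʌ/.
Every height has a central member except high-mid, where /ɘ/ would be expected.

high-mid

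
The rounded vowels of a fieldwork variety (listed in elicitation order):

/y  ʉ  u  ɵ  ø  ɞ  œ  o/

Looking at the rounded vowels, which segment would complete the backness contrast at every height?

/ɔ/

high: front /y/, central /ʉ/, back /u/.
high-mid: front /ø/, central /ɵ/, back /o/.
low-mid: front /œ/, central /ɞ/, back —.
The low-mid row has no back member, so the gap is the low-mid back rounded vowel /ɔ/.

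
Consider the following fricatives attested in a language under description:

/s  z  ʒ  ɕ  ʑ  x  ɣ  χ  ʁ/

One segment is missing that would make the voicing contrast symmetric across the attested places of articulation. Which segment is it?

/ʃ/

Voiceless: /s/ (alveolar), /ɕ/ (alveolo-palatal), /x/ (velar), /χ/ (uvular).
Voiced: /z/ (alveolar), /ʒ/ (postalveolar), /ʑ/ (alveolo-palatal), /ɣ/ (velar), /ʁ/ (uvular).
The postalveolar row has no voiceless member, so the gap is the voiceless postalveolar fricative /ʃ/.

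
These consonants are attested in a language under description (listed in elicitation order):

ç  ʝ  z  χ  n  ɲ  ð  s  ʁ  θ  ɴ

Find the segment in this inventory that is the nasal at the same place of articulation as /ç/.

/ç/ is a voiceless palatal fricative.
The nasal at the same place is a palatal nasal — in this inventory, /ɲ/.

/ɲ/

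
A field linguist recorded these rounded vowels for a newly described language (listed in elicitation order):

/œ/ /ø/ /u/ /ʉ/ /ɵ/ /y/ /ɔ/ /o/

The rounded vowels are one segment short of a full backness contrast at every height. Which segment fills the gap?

/ɞ/

height            front     central   back    
high              y         ʉ         u       
high-mid          ø         ɵ         o       
low-mid           œ         —         ɔ       
The low-mid row has no central member, so the gap is the low-mid central rounded vowel /ɞ/.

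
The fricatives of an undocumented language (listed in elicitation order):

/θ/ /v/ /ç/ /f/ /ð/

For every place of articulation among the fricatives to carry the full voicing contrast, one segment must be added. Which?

Voiceless: /f/ (labiodental), /θ/ (dental), /ç/ (palatal).
Voiced: /v/ (labiodental), /ð/ (dental).
The palatal row has no voiced member, so the gap is the voiced palatal fricative /ʝ/.

/ʝ/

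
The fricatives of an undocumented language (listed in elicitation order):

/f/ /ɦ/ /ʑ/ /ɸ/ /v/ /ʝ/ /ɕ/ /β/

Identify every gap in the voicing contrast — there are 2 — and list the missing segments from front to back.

place of articulation  voiceless  voiced  
bilabial          ɸ         β       
labiodental       f         v       
alveolo-palatal   ɕ         ʑ       
palatal           —         ʝ       
glottal           —         ɦ       
Gaps, from front to back: palatal lacks voiceless (/ç/); glottal lacks voiceless (/h/).

/ç/, /h/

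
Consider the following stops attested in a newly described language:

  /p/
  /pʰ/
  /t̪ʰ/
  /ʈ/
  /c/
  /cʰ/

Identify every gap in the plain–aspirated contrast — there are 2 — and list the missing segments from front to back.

/t̪/, /ʈʰ/

Plain: /p/ (bilabial), /ʈ/ (retroflex), /c/ (palatal).
Aspirated: /pʰ/ (bilabial), /t̪ʰ/ (dental), /cʰ/ (palatal).
Gaps, from front to back: dental lacks plain (/t̪/); retroflex lacks aspirated (/ʈʰ/).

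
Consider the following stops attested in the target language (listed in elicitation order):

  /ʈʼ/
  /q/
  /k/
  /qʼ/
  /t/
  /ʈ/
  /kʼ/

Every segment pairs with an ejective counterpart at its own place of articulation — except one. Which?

/t/

Retroflex: /ʈ/ ~ /ʈʼ/
Velar: /k/ ~ /kʼ/
Uvular: /q/ ~ /qʼ/
Alveolar: only /t/ (plain); no ejective partner.
So /t/ is the unpaired segment.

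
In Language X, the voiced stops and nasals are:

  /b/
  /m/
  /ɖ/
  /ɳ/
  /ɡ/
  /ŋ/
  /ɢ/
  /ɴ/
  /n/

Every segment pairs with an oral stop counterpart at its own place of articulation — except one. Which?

/n/

Bilabial: /b/ ~ /m/
Retroflex: /ɖ/ ~ /ɳ/
Velar: /ɡ/ ~ /ŋ/
Uvular: /ɢ/ ~ /ɴ/
Alveolar: only /n/ (nasal); no oral stop partner.
So /n/ is the unpaired segment.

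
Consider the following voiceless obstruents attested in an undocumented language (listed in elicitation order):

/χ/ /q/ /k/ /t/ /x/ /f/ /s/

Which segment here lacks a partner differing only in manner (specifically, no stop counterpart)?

Alveolar: /t/ ~ /s/
Velar: /k/ ~ /x/
Uvular: /q/ ~ /χ/
Labiodental: only /f/ (fricative); no stop partner.
So /f/ is the unpaired segment.

/f/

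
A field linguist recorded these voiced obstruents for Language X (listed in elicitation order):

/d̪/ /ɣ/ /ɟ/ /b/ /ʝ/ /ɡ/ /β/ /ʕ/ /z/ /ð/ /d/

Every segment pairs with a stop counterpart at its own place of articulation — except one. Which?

/ʕ/

Bilabial: /b/ ~ /β/
Dental: /d̪/ ~ /ð/
Alveolar: /d/ ~ /z/
Palatal: /ɟ/ ~ /ʝ/
Velar: /ɡ/ ~ /ɣ/
Pharyngeal: only /ʕ/ (fricative); no stop partner.
So /ʕ/ is the unpaired segment.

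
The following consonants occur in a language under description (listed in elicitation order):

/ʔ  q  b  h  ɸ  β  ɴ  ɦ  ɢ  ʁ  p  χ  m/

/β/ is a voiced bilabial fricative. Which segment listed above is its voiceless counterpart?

The voiceless counterpart is a voiceless bilabial fricative — in this inventory, /ɸ/.

/ɸ/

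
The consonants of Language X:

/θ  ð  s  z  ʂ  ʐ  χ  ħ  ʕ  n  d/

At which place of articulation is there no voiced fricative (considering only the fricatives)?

uvular

dental: voiceless /θ/, voiced /ð/.
alveolar: voiceless /s/, voiced /z/.
retroflex: voiceless /ʂ/, voiced /ʐ/.
uvular: voiceless /χ/, voiced —.
pharyngeal: voiceless /ħ/, voiced /ʕ/.
Every place of articulation has a voiced member except uvular, where /ʁ/ would be expected.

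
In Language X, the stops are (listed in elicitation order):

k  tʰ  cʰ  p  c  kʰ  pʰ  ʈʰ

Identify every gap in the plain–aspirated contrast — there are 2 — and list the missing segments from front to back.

/t/, /ʈ/

bilabial: plain /p/, aspirated /pʰ/.
alveolar: plain —, aspirated /tʰ/.
retroflex: plain —, aspirated /ʈʰ/.
palatal: plain /c/, aspirated /cʰ/.
velar: plain /k/, aspirated /kʰ/.
Gaps, from front to back: alveolar lacks plain (/t/); retroflex lacks plain (/ʈ/).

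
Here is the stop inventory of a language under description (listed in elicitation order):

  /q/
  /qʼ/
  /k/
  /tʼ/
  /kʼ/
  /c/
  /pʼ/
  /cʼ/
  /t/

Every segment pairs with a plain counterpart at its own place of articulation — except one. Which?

Alveolar: /t/ ~ /tʼ/
Palatal: /c/ ~ /cʼ/
Velar: /k/ ~ /kʼ/
Uvular: /q/ ~ /qʼ/
Bilabial: only /pʼ/ (ejective); no plain partner.
So /pʼ/ is the unpaired segment.

/pʼ/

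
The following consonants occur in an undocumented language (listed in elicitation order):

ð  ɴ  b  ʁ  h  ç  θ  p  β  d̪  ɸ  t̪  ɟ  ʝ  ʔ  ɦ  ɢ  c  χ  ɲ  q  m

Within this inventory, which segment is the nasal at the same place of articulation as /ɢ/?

/ɴ/

/ɢ/ is a voiced uvular stop.
The nasal at the same place is an uvular nasal — in this inventory, /ɴ/.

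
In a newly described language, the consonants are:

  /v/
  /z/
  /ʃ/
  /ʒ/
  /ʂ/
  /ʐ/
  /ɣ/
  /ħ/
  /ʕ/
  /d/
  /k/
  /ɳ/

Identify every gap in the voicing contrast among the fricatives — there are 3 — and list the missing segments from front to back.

/f/, /s/, /x/

place of articulation  voiceless  voiced  
labiodental       —         v       
alveolar          —         z       
postalveolar      ʃ         ʒ       
retroflex         ʂ         ʐ       
velar             —         ɣ       
pharyngeal        ħ         ʕ       
Gaps, from front to back: labiodental lacks voiceless (/f/); alveolar lacks voiceless (/s/); velar lacks voiceless (/x/).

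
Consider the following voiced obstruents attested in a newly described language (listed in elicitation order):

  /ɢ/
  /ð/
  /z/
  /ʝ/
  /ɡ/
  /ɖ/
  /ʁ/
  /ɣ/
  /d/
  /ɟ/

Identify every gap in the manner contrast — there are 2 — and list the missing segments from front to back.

/d̪/, /ʐ/

Stop: /d/ (alveolar), /ɖ/ (retroflex), /ɟ/ (palatal), /ɡ/ (velar), /ɢ/ (uvular).
Fricative: /ð/ (dental), /z/ (alveolar), /ʝ/ (palatal), /ɣ/ (velar), /ʁ/ (uvular).
Gaps, from front to back: dental lacks stop (/d̪/); retroflex lacks fricative (/ʐ/).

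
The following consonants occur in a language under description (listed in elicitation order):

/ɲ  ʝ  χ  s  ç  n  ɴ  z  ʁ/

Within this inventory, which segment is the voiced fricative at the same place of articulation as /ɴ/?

/ʁ/

/ɴ/ is an uvular nasal.
The voiced fricative at the same place is a voiced uvular fricative — in this inventory, /ʁ/.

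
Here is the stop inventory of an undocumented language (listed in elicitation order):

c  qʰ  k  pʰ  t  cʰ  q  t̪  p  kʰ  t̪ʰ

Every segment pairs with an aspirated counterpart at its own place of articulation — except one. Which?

Bilabial: /p/ ~ /pʰ/
Dental: /t̪/ ~ /t̪ʰ/
Palatal: /c/ ~ /cʰ/
Velar: /k/ ~ /kʰ/
Uvular: /q/ ~ /qʰ/
Alveolar: only /t/ (plain); no aspirated partner.
So /t/ is the unpaired segment.

/t/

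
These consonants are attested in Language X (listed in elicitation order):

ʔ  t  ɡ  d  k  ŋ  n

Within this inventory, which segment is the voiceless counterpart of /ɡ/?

/k/

/ɡ/ is a voiced velar stop.
The voiceless counterpart is a voiceless velar stop — in this inventory, /k/.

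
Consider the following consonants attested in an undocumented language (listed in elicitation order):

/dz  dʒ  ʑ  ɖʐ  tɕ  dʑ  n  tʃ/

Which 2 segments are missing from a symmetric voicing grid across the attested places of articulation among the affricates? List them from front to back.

alveolar: voiceless —, voiced /dz/.
postalveolar: voiceless /tʃ/, voiced /dʒ/.
retroflex: voiceless —, voiced /ɖʐ/.
alveolo-palatal: voiceless /tɕ/, voiced /dʑ/.
Gaps, from front to back: alveolar lacks voiceless (/ts/); retroflex lacks voiceless (/ʈʂ/).

/ts/, /ʈʂ/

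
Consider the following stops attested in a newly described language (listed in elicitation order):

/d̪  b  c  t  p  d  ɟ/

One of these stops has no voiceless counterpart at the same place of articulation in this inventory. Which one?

Bilabial: /p/ ~ /b/
Alveolar: /t/ ~ /d/
Palatal: /c/ ~ /ɟ/
Dental: only /d̪/ (voiced); no voiceless partner.
So /d̪/ is the unpaired segment.

/d̪/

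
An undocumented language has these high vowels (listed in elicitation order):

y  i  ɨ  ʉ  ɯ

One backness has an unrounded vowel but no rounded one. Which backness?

back

Unrounded: /i/ (front), /ɨ/ (central), /ɯ/ (back).
Rounded: /y/ (front), /ʉ/ (central).
Every backness has a rounded member except back, where /u/ would be expected.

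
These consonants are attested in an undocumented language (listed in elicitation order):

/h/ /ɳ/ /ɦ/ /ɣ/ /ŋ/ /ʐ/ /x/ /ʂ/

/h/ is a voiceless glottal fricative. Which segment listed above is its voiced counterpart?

The voiced counterpart is a voiced glottal fricative — in this inventory, /ɦ/.

/ɦ/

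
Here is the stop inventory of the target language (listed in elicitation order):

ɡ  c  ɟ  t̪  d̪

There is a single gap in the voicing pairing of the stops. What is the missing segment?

/k/

place of articulation  voiceless  voiced  
dental            t̪        d̪      
palatal           c         ɟ       
velar             —         ɡ       
The velar row has no voiceless member, so the gap is the voiceless velar stop /k/.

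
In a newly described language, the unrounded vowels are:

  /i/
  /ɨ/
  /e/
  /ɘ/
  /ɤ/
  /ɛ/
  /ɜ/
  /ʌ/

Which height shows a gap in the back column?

high

height            front     central   back    
high              i         ɨ         —       
high-mid          e         ɘ         ɤ       
low-mid           ɛ         ɜ         ʌ       
Every height has a back member except high, where /ɯ/ would be expected.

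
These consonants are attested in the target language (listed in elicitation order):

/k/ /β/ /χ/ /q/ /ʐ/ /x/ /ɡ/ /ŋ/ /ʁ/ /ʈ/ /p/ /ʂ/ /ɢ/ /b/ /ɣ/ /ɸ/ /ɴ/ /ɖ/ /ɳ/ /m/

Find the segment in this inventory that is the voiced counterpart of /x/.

/x/ is a voiceless velar fricative.
The voiced counterpart is a voiced velar fricative — in this inventory, /ɣ/.

/ɣ/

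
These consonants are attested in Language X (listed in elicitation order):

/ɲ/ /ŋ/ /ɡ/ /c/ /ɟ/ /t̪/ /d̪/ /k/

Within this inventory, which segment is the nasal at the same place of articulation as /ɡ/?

/ŋ/

/ɡ/ is a voiced velar stop.
The nasal at the same place is a velar nasal — in this inventory, /ŋ/.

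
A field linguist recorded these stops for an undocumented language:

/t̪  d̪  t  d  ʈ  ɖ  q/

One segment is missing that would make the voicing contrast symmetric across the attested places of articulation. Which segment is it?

/ɢ/

place of articulation  voiceless  voiced  
dental            t̪        d̪      
alveolar          t         d       
retroflex         ʈ         ɖ       
uvular            q         —       
The uvular row has no voiced member, so the gap is the voiced uvular stop /ɢ/.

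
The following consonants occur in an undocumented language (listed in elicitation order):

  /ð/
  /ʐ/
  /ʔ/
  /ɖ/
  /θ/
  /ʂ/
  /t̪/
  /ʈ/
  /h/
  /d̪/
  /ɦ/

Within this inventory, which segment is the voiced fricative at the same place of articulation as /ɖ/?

/ʐ/

/ɖ/ is a voiced retroflex stop.
The voiced fricative at the same place is a voiced retroflex fricative — in this inventory, /ʐ/.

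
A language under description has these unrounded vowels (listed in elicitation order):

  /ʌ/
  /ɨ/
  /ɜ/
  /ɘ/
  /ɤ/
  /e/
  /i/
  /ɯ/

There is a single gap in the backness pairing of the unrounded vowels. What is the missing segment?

Front: /i/ (high), /e/ (high-mid).
Central: /ɨ/ (high), /ɘ/ (high-mid), /ɜ/ (low-mid).
Back: /ɯ/ (high), /ɤ/ (high-mid), /ʌ/ (low-mid).
The low-mid row has no front member, so the gap is the low-mid front unrounded vowel /ɛ/.

/ɛ/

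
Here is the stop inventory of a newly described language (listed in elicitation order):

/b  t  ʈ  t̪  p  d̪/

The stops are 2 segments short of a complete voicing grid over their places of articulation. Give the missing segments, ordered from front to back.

Voiceless: /p/ (bilabial), /t̪/ (dental), /t/ (alveolar), /ʈ/ (retroflex).
Voiced: /b/ (bilabial), /d̪/ (dental).
Gaps, from front to back: alveolar lacks voiced (/d/); retroflex lacks voiced (/ɖ/).

/d/, /ɖ/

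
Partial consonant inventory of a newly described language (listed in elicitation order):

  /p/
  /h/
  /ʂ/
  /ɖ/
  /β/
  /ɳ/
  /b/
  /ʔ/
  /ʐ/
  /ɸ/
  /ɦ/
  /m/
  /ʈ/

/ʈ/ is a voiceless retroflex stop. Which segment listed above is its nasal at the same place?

The nasal at the same place is a retroflex nasal — in this inventory, /ɳ/.

/ɳ/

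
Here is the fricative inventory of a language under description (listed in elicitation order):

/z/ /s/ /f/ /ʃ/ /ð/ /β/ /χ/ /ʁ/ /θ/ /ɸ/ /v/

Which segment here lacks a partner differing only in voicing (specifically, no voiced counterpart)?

Bilabial: /ɸ/ ~ /β/
Labiodental: /f/ ~ /v/
Dental: /θ/ ~ /ð/
Alveolar: /s/ ~ /z/
Uvular: /χ/ ~ /ʁ/
Postalveolar: only /ʃ/ (voiceless); no voiced partner.
So /ʃ/ is the unpaired segment.

/ʃ/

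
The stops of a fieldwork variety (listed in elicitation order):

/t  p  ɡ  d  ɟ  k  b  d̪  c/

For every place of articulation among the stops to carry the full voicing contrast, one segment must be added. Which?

bilabial: voiceless /p/, voiced /b/.
dental: voiceless —, voiced /d̪/.
alveolar: voiceless /t/, voiced /d/.
palatal: voiceless /c/, voiced /ɟ/.
velar: voiceless /k/, voiced /ɡ/.
The dental row has no voiceless member, so the gap is the voiceless dental stop /t̪/.

/t̪/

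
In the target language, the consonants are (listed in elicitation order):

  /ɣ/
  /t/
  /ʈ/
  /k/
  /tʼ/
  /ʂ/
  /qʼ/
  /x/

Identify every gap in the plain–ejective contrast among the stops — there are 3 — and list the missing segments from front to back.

/ʈʼ/, /kʼ/, /q/

Plain: /t/ (alveolar), /ʈ/ (retroflex), /k/ (velar).
Ejective: /tʼ/ (alveolar), /qʼ/ (uvular).
Gaps, from front to back: retroflex lacks ejective (/ʈʼ/); velar lacks ejective (/kʼ/); uvular lacks plain (/q/).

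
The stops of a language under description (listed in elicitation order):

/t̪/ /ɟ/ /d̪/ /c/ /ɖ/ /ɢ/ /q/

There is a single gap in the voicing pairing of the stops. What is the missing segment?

/ʈ/

Voiceless: /t̪/ (dental), /c/ (palatal), /q/ (uvular).
Voiced: /d̪/ (dental), /ɖ/ (retroflex), /ɟ/ (palatal), /ɢ/ (uvular).
The retroflex row has no voiceless member, so the gap is the voiceless retroflex stop /ʈ/.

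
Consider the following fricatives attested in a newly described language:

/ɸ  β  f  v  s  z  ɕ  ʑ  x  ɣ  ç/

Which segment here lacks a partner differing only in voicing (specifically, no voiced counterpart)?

/ç/

Bilabial: /ɸ/ ~ /β/
Labiodental: /f/ ~ /v/
Alveolar: /s/ ~ /z/
Alveolo-palatal: /ɕ/ ~ /ʑ/
Velar: /x/ ~ /ɣ/
Palatal: only /ç/ (voiceless); no voiced partner.
So /ç/ is the unpaired segment.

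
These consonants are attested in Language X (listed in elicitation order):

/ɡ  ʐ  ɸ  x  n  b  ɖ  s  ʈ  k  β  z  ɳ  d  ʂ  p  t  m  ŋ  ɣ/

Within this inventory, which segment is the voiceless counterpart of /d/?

/d/ is a voiced alveolar stop.
The voiceless counterpart is a voiceless alveolar stop — in this inventory, /t/.

/t/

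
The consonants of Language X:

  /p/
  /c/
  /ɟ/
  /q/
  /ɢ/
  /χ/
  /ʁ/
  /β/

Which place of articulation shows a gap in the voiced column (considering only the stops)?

bilabial: voiceless /p/, voiced —.
palatal: voiceless /c/, voiced /ɟ/.
uvular: voiceless /q/, voiced /ɢ/.
Every place of articulation has a voiced member except bilabial, where /b/ would be expected.

bilabial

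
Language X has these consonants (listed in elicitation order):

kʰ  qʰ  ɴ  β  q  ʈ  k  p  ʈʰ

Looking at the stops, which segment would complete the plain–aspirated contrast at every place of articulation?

place of articulation  plain     aspirated
bilabial          p         —       
retroflex         ʈ         ʈʰ      
velar             k         kʰ      
uvular            q         qʰ      
The bilabial row has no aspirated member, so the gap is the aspirated bilabial stop /pʰ/.

/pʰ/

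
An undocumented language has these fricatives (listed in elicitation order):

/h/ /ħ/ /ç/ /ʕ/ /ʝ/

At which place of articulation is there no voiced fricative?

Voiceless: /ç/ (palatal), /ħ/ (pharyngeal), /h/ (glottal).
Voiced: /ʝ/ (palatal), /ʕ/ (pharyngeal).
Every place of articulation has a voiced member except glottal, where /ɦ/ would be expected.

glottal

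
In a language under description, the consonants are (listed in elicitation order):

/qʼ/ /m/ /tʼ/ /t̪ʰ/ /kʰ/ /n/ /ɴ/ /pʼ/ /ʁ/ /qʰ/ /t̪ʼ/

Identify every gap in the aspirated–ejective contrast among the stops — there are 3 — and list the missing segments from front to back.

/pʰ/, /tʰ/, /kʼ/

place of articulation  aspirated  ejective
bilabial          —         pʼ      
dental            t̪ʰ       t̪ʼ     
alveolar          —         tʼ      
velar             kʰ        —       
uvular            qʰ        qʼ      
Gaps, from front to back: bilabial lacks aspirated (/pʰ/); alveolar lacks aspirated (/tʰ/); velar lacks ejective (/kʼ/).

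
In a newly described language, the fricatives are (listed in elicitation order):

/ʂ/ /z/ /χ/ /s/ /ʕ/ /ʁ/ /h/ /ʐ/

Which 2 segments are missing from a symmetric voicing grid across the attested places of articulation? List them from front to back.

/ħ/, /ɦ/

place of articulation  voiceless  voiced  
alveolar          s         z       
retroflex         ʂ         ʐ       
uvular            χ         ʁ       
pharyngeal        —         ʕ       
glottal           h         —       
Gaps, from front to back: pharyngeal lacks voiceless (/ħ/); glottal lacks voiced (/ɦ/).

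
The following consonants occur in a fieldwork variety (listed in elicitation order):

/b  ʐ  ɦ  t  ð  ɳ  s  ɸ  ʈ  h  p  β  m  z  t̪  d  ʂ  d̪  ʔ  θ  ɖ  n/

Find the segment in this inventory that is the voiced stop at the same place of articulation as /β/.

/β/ is a voiced bilabial fricative.
The voiced stop at the same place is a voiced bilabial stop — in this inventory, /b/.

/b/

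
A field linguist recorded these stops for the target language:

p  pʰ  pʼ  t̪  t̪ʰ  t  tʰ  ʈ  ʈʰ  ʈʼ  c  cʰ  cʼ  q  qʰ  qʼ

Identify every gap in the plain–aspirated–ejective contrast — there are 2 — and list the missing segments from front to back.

Plain: /p/ (bilabial), /t̪/ (dental), /t/ (alveolar), /ʈ/ (retroflex), /c/ (palatal), /q/ (uvular).
Aspirated: /pʰ/ (bilabial), /t̪ʰ/ (dental), /tʰ/ (alveolar), /ʈʰ/ (retroflex), /cʰ/ (palatal), /qʰ/ (uvular).
Ejective: /pʼ/ (bilabial), /ʈʼ/ (retroflex), /cʼ/ (palatal), /qʼ/ (uvular).
Gaps, from front to back: dental lacks ejective (/t̪ʼ/); alveolar lacks ejective (/tʼ/).

/t̪ʼ/, /tʼ/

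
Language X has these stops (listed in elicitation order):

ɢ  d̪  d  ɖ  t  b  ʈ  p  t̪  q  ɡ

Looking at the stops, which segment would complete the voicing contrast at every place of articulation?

bilabial: voiceless /p/, voiced /b/.
dental: voiceless /t̪/, voiced /d̪/.
alveolar: voiceless /t/, voiced /d/.
retroflex: voiceless /ʈ/, voiced /ɖ/.
velar: voiceless —, voiced /ɡ/.
uvular: voiceless /q/, voiced /ɢ/.
The velar row has no voiceless member, so the gap is the voiceless velar stop /k/.

/k/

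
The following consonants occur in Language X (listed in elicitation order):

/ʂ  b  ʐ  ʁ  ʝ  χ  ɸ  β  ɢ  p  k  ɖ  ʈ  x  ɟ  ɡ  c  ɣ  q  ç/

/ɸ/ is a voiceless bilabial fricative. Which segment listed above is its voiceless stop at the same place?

/p/

The voiceless stop at the same place is a voiceless bilabial stop — in this inventory, /p/.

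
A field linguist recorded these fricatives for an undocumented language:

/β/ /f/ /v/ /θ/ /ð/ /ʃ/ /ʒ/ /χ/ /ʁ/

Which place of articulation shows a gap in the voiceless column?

Voiceless: /f/ (labiodental), /θ/ (dental), /ʃ/ (postalveolar), /χ/ (uvular).
Voiced: /β/ (bilabial), /v/ (labiodental), /ð/ (dental), /ʒ/ (postalveolar), /ʁ/ (uvular).
Every place of articulation has a voiceless member except bilabial, where /ɸ/ would be expected.

bilabial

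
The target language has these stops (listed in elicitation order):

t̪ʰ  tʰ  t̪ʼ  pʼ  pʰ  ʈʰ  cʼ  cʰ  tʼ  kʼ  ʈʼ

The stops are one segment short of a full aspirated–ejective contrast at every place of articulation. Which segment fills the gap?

bilabial: aspirated /pʰ/, ejective /pʼ/.
dental: aspirated /t̪ʰ/, ejective /t̪ʼ/.
alveolar: aspirated /tʰ/, ejective /tʼ/.
retroflex: aspirated /ʈʰ/, ejective /ʈʼ/.
palatal: aspirated /cʰ/, ejective /cʼ/.
velar: aspirated —, ejective /kʼ/.
The velar row has no aspirated member, so the gap is the aspirated velar stop /kʰ/.

/kʰ/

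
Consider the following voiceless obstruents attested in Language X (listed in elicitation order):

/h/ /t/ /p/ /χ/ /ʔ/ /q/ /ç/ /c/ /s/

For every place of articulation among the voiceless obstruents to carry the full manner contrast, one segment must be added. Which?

/ɸ/

place of articulation  stop      fricative
bilabial          p         —       
alveolar          t         s       
palatal           c         ç       
uvular            q         χ       
glottal           ʔ         h       
The bilabial row has no fricative member, so the gap is the bilabial fricative /ɸ/.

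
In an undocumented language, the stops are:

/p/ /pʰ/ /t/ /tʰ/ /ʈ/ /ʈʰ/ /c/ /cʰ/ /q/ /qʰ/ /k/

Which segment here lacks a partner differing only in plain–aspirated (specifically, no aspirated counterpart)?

Bilabial: /p/ ~ /pʰ/
Alveolar: /t/ ~ /tʰ/
Retroflex: /ʈ/ ~ /ʈʰ/
Palatal: /c/ ~ /cʰ/
Uvular: /q/ ~ /qʰ/
Velar: only /k/ (plain); no aspirated partner.
So /k/ is the unpaired segment.

/k/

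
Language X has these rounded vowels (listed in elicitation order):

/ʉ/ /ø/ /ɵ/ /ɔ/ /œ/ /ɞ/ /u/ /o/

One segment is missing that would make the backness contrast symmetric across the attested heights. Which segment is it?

height            front     central   back    
high              —         ʉ         u       
high-mid          ø         ɵ         o       
low-mid           œ         ɞ         ɔ       
The high row has no front member, so the gap is the high front rounded vowel /y/.

/y/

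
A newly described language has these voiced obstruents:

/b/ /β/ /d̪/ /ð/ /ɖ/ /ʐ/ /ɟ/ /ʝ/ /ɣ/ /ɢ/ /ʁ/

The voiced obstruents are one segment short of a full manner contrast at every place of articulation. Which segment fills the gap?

/ɡ/

place of articulation  stop      fricative
bilabial          b         β       
dental            d̪        ð       
retroflex         ɖ         ʐ       
palatal           ɟ         ʝ       
velar             —         ɣ       
uvular            ɢ         ʁ       
The velar row has no stop member, so the gap is the velar stop /ɡ/.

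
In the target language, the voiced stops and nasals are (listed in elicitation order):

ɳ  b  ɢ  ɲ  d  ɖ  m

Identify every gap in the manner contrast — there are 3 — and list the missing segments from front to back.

/n/, /ɟ/, /ɴ/

place of articulation  oral stop  nasal   
bilabial          b         m       
alveolar          d         —       
retroflex         ɖ         ɳ       
palatal           —         ɲ       
uvular            ɢ         —       
Gaps, from front to back: alveolar lacks nasal (/n/); palatal lacks oral stop (/ɟ/); uvular lacks nasal (/ɴ/).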